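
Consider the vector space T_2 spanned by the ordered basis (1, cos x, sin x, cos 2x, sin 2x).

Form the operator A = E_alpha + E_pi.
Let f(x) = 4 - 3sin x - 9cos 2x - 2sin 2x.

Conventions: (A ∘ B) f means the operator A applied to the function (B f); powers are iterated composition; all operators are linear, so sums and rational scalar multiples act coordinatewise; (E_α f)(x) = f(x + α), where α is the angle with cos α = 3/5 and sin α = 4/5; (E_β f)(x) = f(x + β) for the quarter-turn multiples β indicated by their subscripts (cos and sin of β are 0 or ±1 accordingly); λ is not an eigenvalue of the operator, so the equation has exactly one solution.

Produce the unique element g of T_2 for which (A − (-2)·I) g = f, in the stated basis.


the image equals g(x) = 1 + (3/4)cos x - (3/2)sin x - (141/52)cos 2x - (22/13)sin 2x

write g with unknown coordinates in the stated basis and equate coefficients in (A − (-2)·I) g = f
solving from the highest basis element down gives g = 1 + (3/4)cos x - (3/2)sin x - (141/52)cos 2x - (22/13)sin 2x
check: A g = 2 - (3/2)cos x - (93/26)cos 2x + (18/13)sin 2x
so A g − (-2)·g = 4 - 3sin x - 9cos 2x - 2sin 2x = f ✓


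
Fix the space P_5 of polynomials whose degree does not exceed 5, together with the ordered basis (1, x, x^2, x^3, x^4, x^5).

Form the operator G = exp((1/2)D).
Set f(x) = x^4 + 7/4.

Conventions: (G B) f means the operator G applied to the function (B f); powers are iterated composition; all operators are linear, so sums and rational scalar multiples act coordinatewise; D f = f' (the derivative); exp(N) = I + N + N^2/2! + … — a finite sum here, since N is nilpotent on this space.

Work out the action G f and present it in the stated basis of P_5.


order-1 term: 2x^3
order-2 term: (3/2)x^2
order-3 term: (1/2)x
order-4 term: 1/16
the series for exp((1/2)D) f terminates at order 4
exp((1/2)D) f = x^4 + 2x^3 + (3/2)x^2 + (1/2)x + 29/16

the image equals g(x) = x^4 + 2x^3 + (3/2)x^2 + (1/2)x + 29/16


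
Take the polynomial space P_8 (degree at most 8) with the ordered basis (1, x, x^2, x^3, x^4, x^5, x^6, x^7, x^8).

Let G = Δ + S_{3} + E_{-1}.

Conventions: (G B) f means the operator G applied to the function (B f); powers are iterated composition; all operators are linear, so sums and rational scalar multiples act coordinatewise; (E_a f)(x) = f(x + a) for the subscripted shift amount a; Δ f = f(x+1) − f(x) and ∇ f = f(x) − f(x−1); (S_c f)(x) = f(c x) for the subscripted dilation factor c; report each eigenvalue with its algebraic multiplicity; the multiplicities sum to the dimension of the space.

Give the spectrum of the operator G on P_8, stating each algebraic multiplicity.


λ = 2 (multiplicity 1), λ = 4 (multiplicity 1), λ = 10 (multiplicity 1), λ = 28 (multiplicity 1), λ = 82 (multiplicity 1), λ = 244 (multiplicity 1), λ = 730 (multiplicity 1), λ = 2188 (multiplicity 1), λ = 6562 (multiplicity 1)

image of 1: 2
image of x: 4x
image of x^2: 10x^2 + 2
image of x^3: 28x^3 + 6x
image of x^4: 82x^4 + 12x^2 + 2
image of x^5: 244x^5 + 20x^3 + 10x
image of x^6: 730x^6 + 30x^4 + 30x^2 + 2
image of x^7: 2188x^7 + 42x^5 + 70x^3 + 14x
image of x^8: 6562x^8 + 56x^6 + 140x^4 + 56x^2 + 2
the matrix is upper triangular; its diagonal is (2, 4, 10, 28, 82, 244, 730, 2188, 6562)
for a triangular matrix the eigenvalues are the diagonal entries, with algebraic multiplicity their repetition count


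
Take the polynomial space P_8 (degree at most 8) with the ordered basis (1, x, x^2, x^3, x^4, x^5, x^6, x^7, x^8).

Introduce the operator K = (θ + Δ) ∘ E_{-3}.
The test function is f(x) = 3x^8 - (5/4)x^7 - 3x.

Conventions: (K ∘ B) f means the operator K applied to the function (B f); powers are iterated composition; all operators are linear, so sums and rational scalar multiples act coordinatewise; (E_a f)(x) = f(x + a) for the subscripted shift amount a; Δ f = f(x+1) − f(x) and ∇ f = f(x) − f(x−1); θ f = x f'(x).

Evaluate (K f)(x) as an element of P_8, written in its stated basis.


E_{-3} f = 3x^8 - (293/4)x^7 + (3129/4)x^6 - (19089/4)x^5 + (72765/4)x^4 - (177471/4)x^3 + (270459/4)x^2 - (235479/4)x + 89703/4
θ E_{-3} f = 24x^8 - (2051/4)x^7 + (9387/2)x^6 - (95445/4)x^5 + 72765x^4 - (532413/4)x^3 + (270459/2)x^2 - (235479/4)x
Δ E_{-3} f = 24x^7 - (1715/4)x^6 + (13293/4)x^5 - (57925/4)x^4 + (153167/4)x^3 - (245595/4)x^2 + (220939/4)x - 85967/4
(θ + Δ) E_{-3} f = 24x^8 - (1955/4)x^7 + (17059/4)x^6 - 20538x^5 + (233135/4)x^4 - (189623/2)x^3 + (295323/4)x^2 - 3635x - 85967/4

the result is g(x) = 24x^8 - (1955/4)x^7 + (17059/4)x^6 - 20538x^5 + (233135/4)x^4 - (189623/2)x^3 + (295323/4)x^2 - 3635x - 85967/4


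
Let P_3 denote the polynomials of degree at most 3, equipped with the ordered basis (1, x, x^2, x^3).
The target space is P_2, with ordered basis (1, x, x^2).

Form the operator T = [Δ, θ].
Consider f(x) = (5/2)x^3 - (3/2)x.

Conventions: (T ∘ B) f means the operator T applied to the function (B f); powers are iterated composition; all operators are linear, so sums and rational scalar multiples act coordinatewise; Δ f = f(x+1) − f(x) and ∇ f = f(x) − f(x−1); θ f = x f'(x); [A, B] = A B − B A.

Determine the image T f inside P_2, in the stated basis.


θ f = (15/2)x^3 - (3/2)x
Δ θ f = (45/2)x^2 + (45/2)x + 6
Δ f = (15/2)x^2 + (15/2)x + 1
θ Δ f = 15x^2 + (15/2)x
[Δ, θ] f = (15/2)x^2 + 15x + 6

g(x) = (15/2)x^2 + 15x + 6


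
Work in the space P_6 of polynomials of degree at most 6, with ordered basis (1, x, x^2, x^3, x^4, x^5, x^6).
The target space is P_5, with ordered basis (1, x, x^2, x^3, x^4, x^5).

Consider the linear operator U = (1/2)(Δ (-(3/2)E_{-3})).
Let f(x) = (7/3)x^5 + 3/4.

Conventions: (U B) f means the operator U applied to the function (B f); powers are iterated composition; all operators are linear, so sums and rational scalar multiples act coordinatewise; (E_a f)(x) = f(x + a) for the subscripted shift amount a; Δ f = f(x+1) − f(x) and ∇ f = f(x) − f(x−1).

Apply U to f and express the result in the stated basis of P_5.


E_{-3} f = (7/3)x^5 - 35x^4 + 210x^3 - 630x^2 + 945x - 2265/4
(-(3/2)E_{-3}) f = -(7/2)x^5 + (105/2)x^4 - 315x^3 + 945x^2 - (2835/2)x + 6795/8
Δ (-(3/2)E_{-3}) f = -(35/2)x^4 + 175x^3 - 665x^2 + (2275/2)x - 1477/2
((1/2)(Δ (-(3/2)E_{-3}))) f = -(35/4)x^4 + (175/2)x^3 - (665/2)x^2 + (2275/4)x - 1477/4

g(x) = -(35/4)x^4 + (175/2)x^3 - (665/2)x^2 + (2275/4)x - 1477/4


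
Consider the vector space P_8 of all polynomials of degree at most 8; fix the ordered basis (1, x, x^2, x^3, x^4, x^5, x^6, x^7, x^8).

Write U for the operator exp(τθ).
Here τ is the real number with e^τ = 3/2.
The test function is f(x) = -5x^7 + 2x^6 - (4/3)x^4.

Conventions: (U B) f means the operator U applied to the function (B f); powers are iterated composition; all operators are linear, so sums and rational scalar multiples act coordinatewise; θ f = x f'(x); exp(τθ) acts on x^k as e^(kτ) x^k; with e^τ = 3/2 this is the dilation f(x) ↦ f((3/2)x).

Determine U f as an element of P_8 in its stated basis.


the result is g(x) = -(10935/128)x^7 + (729/32)x^6 - (27/4)x^4

exp(τθ) x^k = e^(kτ) x^k; with e^τ = 3/2 this sends x^k to (3/2)^k x^k
x^4 ↦ 81/16 x^4
x^6 ↦ 729/64 x^6
x^7 ↦ 2187/128 x^7
applying this coordinatewise to f: exp(τθ) f = -(10935/128)x^7 + (729/32)x^6 - (27/4)x^4


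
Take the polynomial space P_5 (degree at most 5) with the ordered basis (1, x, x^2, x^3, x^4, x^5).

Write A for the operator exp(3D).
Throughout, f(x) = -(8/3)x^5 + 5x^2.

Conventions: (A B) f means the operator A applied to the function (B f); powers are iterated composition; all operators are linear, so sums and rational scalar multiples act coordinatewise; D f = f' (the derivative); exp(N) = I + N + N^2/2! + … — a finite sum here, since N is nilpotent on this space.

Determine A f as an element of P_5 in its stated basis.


the result is g(x) = -(8/3)x^5 - 40x^4 - 240x^3 - 715x^2 - 1050x - 603

order-1 term: -40x^4 + 30x
order-2 term: -240x^3 + 45
order-3 term: -720x^2
order-4 term: -1080x
order-5 term: -648
the series for exp(3D) f terminates at order 5
exp(3D) f = -(8/3)x^5 - 40x^4 - 240x^3 - 715x^2 - 1050x - 603


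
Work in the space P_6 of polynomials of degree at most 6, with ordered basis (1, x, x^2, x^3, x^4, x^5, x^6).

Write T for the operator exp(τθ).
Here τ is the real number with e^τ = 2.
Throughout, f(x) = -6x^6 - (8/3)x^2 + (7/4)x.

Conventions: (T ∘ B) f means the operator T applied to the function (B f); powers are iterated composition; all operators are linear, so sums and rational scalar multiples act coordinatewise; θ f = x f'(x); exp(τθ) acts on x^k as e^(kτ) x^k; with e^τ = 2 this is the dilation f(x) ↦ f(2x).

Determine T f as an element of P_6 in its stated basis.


exp(τθ) x^k = e^(kτ) x^k; with e^τ = 2 this sends x^k to 2^k x^k
x ↦ 2 x
x^2 ↦ 4 x^2
x^6 ↦ 64 x^6
applying this coordinatewise to f: exp(τθ) f = -384x^6 - (32/3)x^2 + (7/2)x

g(x) = -384x^6 - (32/3)x^2 + (7/2)x


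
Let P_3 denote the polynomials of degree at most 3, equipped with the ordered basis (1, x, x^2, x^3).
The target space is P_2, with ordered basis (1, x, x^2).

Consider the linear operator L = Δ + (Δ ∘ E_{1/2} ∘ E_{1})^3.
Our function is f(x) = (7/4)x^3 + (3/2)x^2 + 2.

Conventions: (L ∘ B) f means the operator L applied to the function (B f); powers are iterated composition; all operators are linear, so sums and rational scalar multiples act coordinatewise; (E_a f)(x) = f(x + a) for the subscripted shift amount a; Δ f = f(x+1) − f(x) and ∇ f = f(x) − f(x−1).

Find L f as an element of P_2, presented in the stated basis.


the image equals g(x) = (21/4)x^2 + (33/4)x + 55/4

Δ f = (21/4)x^2 + (33/4)x + 13/4
E_{1} f = (7/4)x^3 + (27/4)x^2 + (33/4)x + 21/4
E_{1/2} E_{1} f = (7/4)x^3 + (75/8)x^2 + (261/16)x + 361/32
Δ E_{1/2} E_{1} f = (21/4)x^2 + 24x + 439/16
E_{1} (Δ ∘ E_{1/2} ∘ E_{1}) f = (21/4)x^2 + (69/2)x + 907/16
E_{1/2} E_{1} (Δ ∘ E_{1/2} ∘ E_{1}) f = (21/4)x^2 + (159/4)x + 301/4
Δ E_{1/2} E_{1} (Δ ∘ E_{1/2} ∘ E_{1}) f = (21/2)x + 45
E_{1} (Δ ∘ E_{1/2} ∘ E_{1}) (Δ ∘ E_{1/2} ∘ E_{1}) f = (21/2)x + 111/2
E_{1/2} E_{1} (Δ ∘ E_{1/2} ∘ E_{1}) (Δ ∘ E_{1/2} ∘ E_{1}) f = (21/2)x + 243/4
Δ E_{1/2} E_{1} (Δ ∘ E_{1/2} ∘ E_{1}) (Δ ∘ E_{1/2} ∘ E_{1}) f = 21/2
(Δ + (Δ ∘ E_{1/2} ∘ E_{1})^3) f = (21/4)x^2 + (33/4)x + 55/4


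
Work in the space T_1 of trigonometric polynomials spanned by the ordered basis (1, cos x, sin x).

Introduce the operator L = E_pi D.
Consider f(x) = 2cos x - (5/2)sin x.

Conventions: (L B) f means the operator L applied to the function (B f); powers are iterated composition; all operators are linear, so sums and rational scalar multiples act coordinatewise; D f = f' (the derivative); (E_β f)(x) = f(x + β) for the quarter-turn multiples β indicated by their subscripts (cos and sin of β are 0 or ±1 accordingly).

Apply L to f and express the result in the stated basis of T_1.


the image equals g(x) = (5/2)cos x + 2sin x

D f = -(5/2)cos x - 2sin x
E_pi D f = (5/2)cos x + 2sin x


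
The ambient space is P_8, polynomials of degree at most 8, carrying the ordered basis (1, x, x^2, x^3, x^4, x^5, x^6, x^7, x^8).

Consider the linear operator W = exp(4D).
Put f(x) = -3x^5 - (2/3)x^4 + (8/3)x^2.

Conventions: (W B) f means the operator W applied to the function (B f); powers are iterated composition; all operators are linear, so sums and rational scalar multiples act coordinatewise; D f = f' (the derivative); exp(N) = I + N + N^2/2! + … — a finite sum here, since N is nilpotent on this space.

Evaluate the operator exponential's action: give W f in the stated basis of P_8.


order-1 term: -60x^4 - (32/3)x^3 + (64/3)x
order-2 term: -480x^3 - 64x^2 + 128/3
order-3 term: -1920x^2 - (512/3)x
order-4 term: -3840x - 512/3
order-5 term: -3072
the series for exp(4D) f terminates at order 5
exp(4D) f = -3x^5 - (182/3)x^4 - (1472/3)x^3 - (5944/3)x^2 - (11968/3)x - 3200

the result is g(x) = -3x^5 - (182/3)x^4 - (1472/3)x^3 - (5944/3)x^2 - (11968/3)x - 3200


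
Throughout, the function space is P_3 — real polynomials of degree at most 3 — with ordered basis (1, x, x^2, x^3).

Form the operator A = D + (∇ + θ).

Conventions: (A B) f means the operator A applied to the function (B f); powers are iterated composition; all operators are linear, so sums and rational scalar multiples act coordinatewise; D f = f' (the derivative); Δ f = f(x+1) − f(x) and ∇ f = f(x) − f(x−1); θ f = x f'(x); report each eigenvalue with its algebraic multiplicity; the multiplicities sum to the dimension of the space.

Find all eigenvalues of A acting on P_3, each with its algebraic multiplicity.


image of 1: 0
image of x: x + 2
image of x^2: 2x^2 + 4x - 1
image of x^3: 3x^3 + 6x^2 - 3x + 1
the matrix is upper triangular; its diagonal is (0, 1, 2, 3)
for a triangular matrix the eigenvalues are the diagonal entries, with algebraic multiplicity their repetition count

λ = 0 (multiplicity 1), λ = 1 (multiplicity 1), λ = 2 (multiplicity 1), λ = 3 (multiplicity 1)


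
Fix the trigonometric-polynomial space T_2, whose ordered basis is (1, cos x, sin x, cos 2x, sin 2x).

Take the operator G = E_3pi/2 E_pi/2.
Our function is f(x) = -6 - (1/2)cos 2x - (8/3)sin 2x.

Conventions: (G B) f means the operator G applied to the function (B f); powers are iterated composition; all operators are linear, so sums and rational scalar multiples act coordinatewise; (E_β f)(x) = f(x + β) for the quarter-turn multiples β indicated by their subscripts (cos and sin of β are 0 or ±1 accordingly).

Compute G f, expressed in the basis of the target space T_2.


E_pi/2 f = -6 + (1/2)cos 2x + (8/3)sin 2x
E_3pi/2 E_pi/2 f = -6 - (1/2)cos 2x - (8/3)sin 2x

the image equals g(x) = -6 - (1/2)cos 2x - (8/3)sin 2x


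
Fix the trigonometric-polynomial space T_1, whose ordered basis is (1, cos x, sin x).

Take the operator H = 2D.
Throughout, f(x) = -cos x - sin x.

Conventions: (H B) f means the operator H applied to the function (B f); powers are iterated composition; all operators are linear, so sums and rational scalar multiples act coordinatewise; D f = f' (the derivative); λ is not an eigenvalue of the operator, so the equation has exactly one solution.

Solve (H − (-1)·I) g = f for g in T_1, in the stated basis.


write g with unknown coordinates in the stated basis and equate coefficients in (H − (-1)·I) g = f
solving from the highest basis element down gives g = (1/5)cos x - (3/5)sin x
check: H g = -(6/5)cos x - (2/5)sin x
so H g − (-1)·g = -cos x - sin x = f ✓

g(x) = (1/5)cos x - (3/5)sin x


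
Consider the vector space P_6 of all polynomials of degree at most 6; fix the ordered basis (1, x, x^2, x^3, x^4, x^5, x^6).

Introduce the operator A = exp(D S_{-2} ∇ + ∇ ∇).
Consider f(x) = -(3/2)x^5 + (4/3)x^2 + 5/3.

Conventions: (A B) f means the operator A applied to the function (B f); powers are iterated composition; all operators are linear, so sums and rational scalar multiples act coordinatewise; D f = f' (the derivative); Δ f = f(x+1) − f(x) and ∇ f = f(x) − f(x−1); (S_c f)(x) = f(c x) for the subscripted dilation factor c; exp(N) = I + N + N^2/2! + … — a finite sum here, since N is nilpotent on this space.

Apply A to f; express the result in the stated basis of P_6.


the image equals g(x) = -(3/2)x^5 - 510x^3 - (806/3)x^2 - 7875x + 299

order-1 term: -510x^3 - 270x^2 - 225x + 82/3
order-2 term: -7650x + 270
the series for exp(D S_{-2} ∇ + ∇ ∇) f terminates at order 2
exp(D S_{-2} ∇ + ∇ ∇) f = -(3/2)x^5 - 510x^3 - (806/3)x^2 - 7875x + 299


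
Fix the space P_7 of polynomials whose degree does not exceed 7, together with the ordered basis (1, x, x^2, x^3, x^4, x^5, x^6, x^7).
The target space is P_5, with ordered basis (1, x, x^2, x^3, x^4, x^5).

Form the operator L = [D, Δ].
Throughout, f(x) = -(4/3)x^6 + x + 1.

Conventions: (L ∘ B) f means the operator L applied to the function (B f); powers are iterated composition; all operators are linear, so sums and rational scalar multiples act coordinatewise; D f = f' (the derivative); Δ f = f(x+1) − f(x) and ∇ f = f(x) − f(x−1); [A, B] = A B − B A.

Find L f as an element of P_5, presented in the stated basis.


g(x) = 0

Δ f = -8x^5 - 20x^4 - (80/3)x^3 - 20x^2 - 8x - 1/3
D Δ f = -40x^4 - 80x^3 - 80x^2 - 40x - 8
D f = -8x^5 + 1
Δ D f = -40x^4 - 80x^3 - 80x^2 - 40x - 8
[D, Δ] f = 0


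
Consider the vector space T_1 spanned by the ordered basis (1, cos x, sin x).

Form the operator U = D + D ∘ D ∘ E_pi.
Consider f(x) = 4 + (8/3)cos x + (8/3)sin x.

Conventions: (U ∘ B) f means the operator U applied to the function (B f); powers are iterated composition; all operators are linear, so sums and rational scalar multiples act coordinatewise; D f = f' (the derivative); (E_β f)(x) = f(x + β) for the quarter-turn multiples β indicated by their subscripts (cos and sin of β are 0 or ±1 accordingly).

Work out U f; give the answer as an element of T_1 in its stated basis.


D f = (8/3)cos x - (8/3)sin x
E_pi f = 4 - (8/3)cos x - (8/3)sin x
D E_pi f = -(8/3)cos x + (8/3)sin x
D D E_pi f = (8/3)cos x + (8/3)sin x
(D + D ∘ D ∘ E_pi) f = (16/3)cos x

the image equals g(x) = (16/3)cos x


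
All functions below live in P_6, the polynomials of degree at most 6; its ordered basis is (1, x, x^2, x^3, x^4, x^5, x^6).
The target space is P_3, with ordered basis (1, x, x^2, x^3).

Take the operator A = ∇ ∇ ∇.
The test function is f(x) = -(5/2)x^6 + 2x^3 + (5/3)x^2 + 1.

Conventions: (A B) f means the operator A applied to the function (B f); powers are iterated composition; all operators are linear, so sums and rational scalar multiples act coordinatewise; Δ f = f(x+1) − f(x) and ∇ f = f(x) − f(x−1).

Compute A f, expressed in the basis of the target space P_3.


∇ f = -15x^5 + (75/2)x^4 - 50x^3 + (87/2)x^2 - (53/3)x + 17/6
∇ ∇ f = -75x^4 + 300x^3 - 525x^2 + 462x - 491/3
∇ ∇ ∇ f = -300x^3 + 1350x^2 - 2250x + 1362

g(x) = -300x^3 + 1350x^2 - 2250x + 1362


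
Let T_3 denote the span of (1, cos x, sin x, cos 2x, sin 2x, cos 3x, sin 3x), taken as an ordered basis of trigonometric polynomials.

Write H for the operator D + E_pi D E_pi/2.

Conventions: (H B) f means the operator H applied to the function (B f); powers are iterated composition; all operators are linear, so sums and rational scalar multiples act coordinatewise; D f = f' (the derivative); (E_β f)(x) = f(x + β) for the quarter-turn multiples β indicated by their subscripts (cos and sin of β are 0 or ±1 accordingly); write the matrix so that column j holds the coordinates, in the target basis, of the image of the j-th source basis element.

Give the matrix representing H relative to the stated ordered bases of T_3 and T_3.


the matrix is [[0, 0, 0, 0, 0, 0, 0]; [0, 1, 1, 0, 0, 0, 0]; [0, -1, 1, 0, 0, 0, 0]; [0, 0, 0, 0, 0, 0, 0]; [0, 0, 0, 0, 0, 0, 0]; [0, 0, 0, 0, 0, -3, 3]; [0, 0, 0, 0, 0, -3, -3]] (rows listed top to bottom)

image of 1: 0
image of cos x: cos x - sin x
image of sin x: cos x + sin x
image of cos 2x: 0
image of sin 2x: 0
image of cos 3x: -3cos 3x - 3sin 3x
image of sin 3x: 3cos 3x - 3sin 3x
each image's coordinates form column j of the matrix


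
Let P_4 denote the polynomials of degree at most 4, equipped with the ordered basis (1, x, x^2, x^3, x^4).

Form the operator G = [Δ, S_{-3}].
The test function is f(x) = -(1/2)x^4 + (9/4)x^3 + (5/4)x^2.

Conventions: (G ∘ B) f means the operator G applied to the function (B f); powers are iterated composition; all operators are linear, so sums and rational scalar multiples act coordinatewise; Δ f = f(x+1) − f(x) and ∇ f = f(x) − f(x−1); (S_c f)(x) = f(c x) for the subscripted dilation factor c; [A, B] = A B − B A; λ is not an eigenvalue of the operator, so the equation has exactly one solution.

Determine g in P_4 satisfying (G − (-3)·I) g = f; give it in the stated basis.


write g with unknown coordinates in the stated basis and equate coefficients in (G − (-3)·I) g = f
solving from the highest basis element down gives g = -(1/6)x^4 + (99/4)x^3 + (10985/12)x^2 - (20132/3)x - 100379/9
check: G g = -72x^3 - 2745x^2 + 20132x + 100379/3
so G g − (-3)·g = -(1/2)x^4 + (9/4)x^3 + (5/4)x^2 = f ✓

g(x) = -(1/6)x^4 + (99/4)x^3 + (10985/12)x^2 - (20132/3)x - 100379/9


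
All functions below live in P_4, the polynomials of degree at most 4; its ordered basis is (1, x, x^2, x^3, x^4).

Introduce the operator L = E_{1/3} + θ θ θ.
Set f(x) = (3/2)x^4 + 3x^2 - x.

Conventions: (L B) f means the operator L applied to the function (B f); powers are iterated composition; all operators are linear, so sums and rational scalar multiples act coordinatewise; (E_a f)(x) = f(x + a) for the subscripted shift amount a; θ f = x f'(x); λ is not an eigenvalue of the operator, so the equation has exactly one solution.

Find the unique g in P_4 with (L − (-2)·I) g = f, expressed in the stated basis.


the result is g(x) = (3/134)x^4 - (1/1005)x^3 + (3001/11055)x^2 - (19633/66330)x + 4075/179091

write g with unknown coordinates in the stated basis and equate coefficients in (L − (-2)·I) g = f
solving from the highest basis element down gives g = (3/134)x^4 - (1/1005)x^3 + (3001/11055)x^2 - (19633/66330)x + 4075/179091
check: L g = (195/134)x^4 + (2/1005)x^3 + (27163/11055)x^2 - (13532/33165)x - 8150/179091
so L g − (-2)·g = (3/2)x^4 + 3x^2 - x = f ✓


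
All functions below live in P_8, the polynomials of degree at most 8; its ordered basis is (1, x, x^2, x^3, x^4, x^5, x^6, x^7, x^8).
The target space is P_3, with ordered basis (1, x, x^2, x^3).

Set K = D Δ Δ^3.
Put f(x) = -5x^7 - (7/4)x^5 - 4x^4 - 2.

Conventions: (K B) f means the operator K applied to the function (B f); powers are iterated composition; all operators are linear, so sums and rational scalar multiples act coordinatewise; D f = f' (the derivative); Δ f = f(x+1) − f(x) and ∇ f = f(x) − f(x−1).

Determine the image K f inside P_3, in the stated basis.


g(x) = -12600x^2 - 50400x - 54810

Δ f = -35x^6 - 105x^5 - (735/4)x^4 - (417/2)x^3 - (293/2)x^2 - (239/4)x - 43/4
Δ Δ f = -210x^5 - 1050x^4 - 2485x^3 - 3303x^2 - (4777/2)x - 1477/2
Δ Δ Δ f = -1050x^4 - 6300x^3 - 15855x^2 - 19311x - 18873/2
Δ Δ^3 f = -4200x^3 - 25200x^2 - 54810x - 42516
D Δ Δ^3 f = -12600x^2 - 50400x - 54810


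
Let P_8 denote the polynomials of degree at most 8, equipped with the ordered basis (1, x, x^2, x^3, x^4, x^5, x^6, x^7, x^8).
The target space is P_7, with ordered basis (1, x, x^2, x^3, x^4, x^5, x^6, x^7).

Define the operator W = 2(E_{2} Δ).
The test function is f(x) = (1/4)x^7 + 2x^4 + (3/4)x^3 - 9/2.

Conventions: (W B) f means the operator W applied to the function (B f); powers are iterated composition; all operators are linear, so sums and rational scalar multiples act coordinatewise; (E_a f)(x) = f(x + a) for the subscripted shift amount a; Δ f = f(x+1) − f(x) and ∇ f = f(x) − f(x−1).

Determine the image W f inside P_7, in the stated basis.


the result is g(x) = (7/2)x^6 + (105/2)x^5 + (665/2)x^4 + (2307/2)x^3 + 2340x^2 + 2654x + 1318

Δ f = (7/4)x^6 + (21/4)x^5 + (35/4)x^4 + (67/4)x^3 + (39/2)x^2 + 12x + 3
E_{2} Δ f = (7/4)x^6 + (105/4)x^5 + (665/4)x^4 + (2307/4)x^3 + 1170x^2 + 1327x + 659
(2(E_{2} Δ)) f = (7/2)x^6 + (105/2)x^5 + (665/2)x^4 + (2307/2)x^3 + 2340x^2 + 2654x + 1318


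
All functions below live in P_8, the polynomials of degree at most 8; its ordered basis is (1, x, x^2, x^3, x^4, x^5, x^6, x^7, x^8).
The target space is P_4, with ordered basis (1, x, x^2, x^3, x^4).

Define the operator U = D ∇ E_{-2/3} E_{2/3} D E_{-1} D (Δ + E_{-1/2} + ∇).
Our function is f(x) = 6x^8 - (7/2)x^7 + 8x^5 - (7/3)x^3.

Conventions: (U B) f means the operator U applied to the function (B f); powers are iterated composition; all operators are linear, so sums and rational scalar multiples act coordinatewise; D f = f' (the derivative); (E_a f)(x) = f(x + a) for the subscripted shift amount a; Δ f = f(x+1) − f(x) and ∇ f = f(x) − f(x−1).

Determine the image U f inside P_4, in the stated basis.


g(x) = 10080x^4 - 2940x^3 - 115920x^2 + 320265x - 263844

Δ f = 48x^7 + (287/2)x^6 + (525/2)x^5 + (675/2)x^4 + (587/2)x^3 + (335/2)x^2 + (113/2)x + 49/6
E_{-1/2} f = 6x^8 - (55/2)x^7 + (217/4)x^6 - (419/8)x^5 + (345/16)x^4 - (47/96)x^3 - (101/64)x^2 - (1/128)x + 71/768
∇ f = 48x^7 - (385/2)x^6 + (819/2)x^5 - (1005/2)x^4 + (757/2)x^3 - (337/2)x^2 + (79/2)x - 23/6
(Δ + E_{-1/2} + ∇) f = 6x^8 + (137/2)x^7 + (21/4)x^6 + (4957/8)x^5 - (2295/16)x^4 + (64465/96)x^3 - (165/64)x^2 + (12287/128)x + 1133/256
D (Δ + E_{-1/2} + ∇) f = 48x^7 + (959/2)x^6 + (63/2)x^5 + (24785/8)x^4 - (2295/4)x^3 + (64465/32)x^2 - (165/32)x + 12287/128
E_{-1} D (Δ + E_{-1/2} + ∇) f = 48x^7 + (287/2)x^6 - (3675/2)x^5 + (67625/8)x^4 - (82245/4)x^3 + (902209/32)x^2 - (657007/32)x + 792007/128
D (E_{-1} D) (Δ + E_{-1/2} + ∇) f = 336x^6 + 861x^5 - (18375/2)x^4 + (67625/2)x^3 - (246735/4)x^2 + (902209/16)x - 657007/32
E_{2/3} D (E_{-1} D) (Δ + E_{-1/2} + ∇) f = 336x^6 + 2205x^5 - (8155/2)x^4 + (272345/18)x^3 - (180145/12)x^2 + (4083851/432)x - 15612985/7776
E_{-2/3} (E_{2/3} D) (E_{-1} D) (Δ + E_{-1/2} + ∇) f = 336x^6 + 861x^5 - (18375/2)x^4 + (67625/2)x^3 - (246735/4)x^2 + (902209/16)x - 657007/32
∇ (E_{-2/3} E_{2/3} D E_{-1} D) (Δ + E_{-1/2} + ∇) f = 2016x^5 - 735x^4 - 38640x^3 + (320265/2)x^2 - 263844x + 2585549/16
D ∇ (E_{-2/3} E_{2/3} D E_{-1} D) (Δ + E_{-1/2} + ∇) f = 10080x^4 - 2940x^3 - 115920x^2 + 320265x - 263844


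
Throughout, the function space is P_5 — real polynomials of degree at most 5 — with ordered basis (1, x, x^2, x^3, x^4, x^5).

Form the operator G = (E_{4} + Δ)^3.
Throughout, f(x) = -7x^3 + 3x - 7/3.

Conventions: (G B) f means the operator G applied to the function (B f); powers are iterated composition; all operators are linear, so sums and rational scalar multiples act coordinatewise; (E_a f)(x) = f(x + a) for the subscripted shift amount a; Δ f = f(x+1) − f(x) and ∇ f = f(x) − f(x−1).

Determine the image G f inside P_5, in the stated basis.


E_{4} f = -7x^3 - 84x^2 - 333x - 1315/3
Δ f = -21x^2 - 21x - 4
(E_{4} + Δ) f = -7x^3 - 105x^2 - 354x - 1327/3
E_{4} (E_{4} + Δ) f = -7x^3 - 189x^2 - 1530x - 11959/3
Δ (E_{4} + Δ) f = -21x^2 - 231x - 466
(E_{4} + Δ) (E_{4} + Δ) f = -7x^3 - 210x^2 - 1761x - 13357/3
E_{4} (E_{4} + Δ) (E_{4} + Δ) f = -7x^3 - 294x^2 - 3777x - 45913/3
Δ (E_{4} + Δ) (E_{4} + Δ) f = -21x^2 - 441x - 1978
(E_{4} + Δ) (E_{4} + Δ) (E_{4} + Δ) f = -7x^3 - 315x^2 - 4218x - 51847/3

the image equals g(x) = -7x^3 - 315x^2 - 4218x - 51847/3


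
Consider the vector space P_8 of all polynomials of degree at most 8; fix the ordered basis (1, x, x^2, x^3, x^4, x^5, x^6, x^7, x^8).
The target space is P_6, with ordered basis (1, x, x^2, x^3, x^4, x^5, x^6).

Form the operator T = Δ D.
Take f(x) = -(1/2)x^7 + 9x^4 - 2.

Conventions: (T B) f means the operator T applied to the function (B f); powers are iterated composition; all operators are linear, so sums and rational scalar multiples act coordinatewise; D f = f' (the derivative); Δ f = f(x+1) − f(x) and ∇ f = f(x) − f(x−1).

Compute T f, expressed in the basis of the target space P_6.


g(x) = -21x^5 - (105/2)x^4 - 70x^3 + (111/2)x^2 + 87x + 65/2

D f = -(7/2)x^6 + 36x^3
Δ D f = -21x^5 - (105/2)x^4 - 70x^3 + (111/2)x^2 + 87x + 65/2


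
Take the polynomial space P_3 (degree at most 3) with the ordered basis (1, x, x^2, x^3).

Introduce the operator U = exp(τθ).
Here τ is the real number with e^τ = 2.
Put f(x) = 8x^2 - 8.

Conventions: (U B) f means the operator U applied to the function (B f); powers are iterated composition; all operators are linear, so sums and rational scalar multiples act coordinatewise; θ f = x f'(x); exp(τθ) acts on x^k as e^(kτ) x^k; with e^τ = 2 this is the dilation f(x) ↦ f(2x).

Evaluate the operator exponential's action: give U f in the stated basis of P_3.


the result is g(x) = 32x^2 - 8

exp(τθ) x^k = e^(kτ) x^k; with e^τ = 2 this sends x^k to 2^k x^k
x^2 ↦ 4 x^2
applying this coordinatewise to f: exp(τθ) f = 32x^2 - 8


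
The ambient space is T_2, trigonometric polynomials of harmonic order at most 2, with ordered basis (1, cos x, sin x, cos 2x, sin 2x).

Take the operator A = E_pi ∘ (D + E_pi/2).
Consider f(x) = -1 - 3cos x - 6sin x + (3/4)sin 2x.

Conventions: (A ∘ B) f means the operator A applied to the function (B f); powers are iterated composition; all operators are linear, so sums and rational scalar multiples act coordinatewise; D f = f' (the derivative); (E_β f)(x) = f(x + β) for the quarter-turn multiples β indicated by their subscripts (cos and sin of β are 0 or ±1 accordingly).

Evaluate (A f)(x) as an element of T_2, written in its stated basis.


the result is g(x) = -1 + 12cos x - 6sin x + (3/2)cos 2x - (3/4)sin 2x

D f = -6cos x + 3sin x + (3/2)cos 2x
E_pi/2 f = -1 - 6cos x + 3sin x - (3/4)sin 2x
(D + E_pi/2) f = -1 - 12cos x + 6sin x + (3/2)cos 2x - (3/4)sin 2x
E_pi (D + E_pi/2) f = -1 + 12cos x - 6sin x + (3/2)cos 2x - (3/4)sin 2x


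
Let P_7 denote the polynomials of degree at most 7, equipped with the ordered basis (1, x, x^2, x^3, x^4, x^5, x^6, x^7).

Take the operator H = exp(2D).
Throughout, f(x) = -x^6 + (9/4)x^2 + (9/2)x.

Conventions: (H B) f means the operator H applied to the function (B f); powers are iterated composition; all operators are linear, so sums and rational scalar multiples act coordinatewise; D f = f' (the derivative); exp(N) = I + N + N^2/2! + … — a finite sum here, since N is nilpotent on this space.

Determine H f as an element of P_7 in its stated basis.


order-1 term: -12x^5 + 9x + 9
order-2 term: -60x^4 + 9
order-3 term: -160x^3
order-4 term: -240x^2
order-5 term: -192x
order-6 term: -64
the series for exp(2D) f terminates at order 6
exp(2D) f = -x^6 - 12x^5 - 60x^4 - 160x^3 - (951/4)x^2 - (357/2)x - 46

g(x) = -x^6 - 12x^5 - 60x^4 - 160x^3 - (951/4)x^2 - (357/2)x - 46


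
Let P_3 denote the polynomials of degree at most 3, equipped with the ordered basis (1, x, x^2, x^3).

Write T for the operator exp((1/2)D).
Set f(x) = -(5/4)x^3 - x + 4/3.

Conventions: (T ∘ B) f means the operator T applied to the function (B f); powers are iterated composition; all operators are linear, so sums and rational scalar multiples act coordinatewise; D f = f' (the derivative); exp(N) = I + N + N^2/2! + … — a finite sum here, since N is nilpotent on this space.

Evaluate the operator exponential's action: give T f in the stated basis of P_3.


order-1 term: -(15/8)x^2 - 1/2
order-2 term: -(15/16)x
order-3 term: -5/32
the series for exp((1/2)D) f terminates at order 3
exp((1/2)D) f = -(5/4)x^3 - (15/8)x^2 - (31/16)x + 65/96

g(x) = -(5/4)x^3 - (15/8)x^2 - (31/16)x + 65/96


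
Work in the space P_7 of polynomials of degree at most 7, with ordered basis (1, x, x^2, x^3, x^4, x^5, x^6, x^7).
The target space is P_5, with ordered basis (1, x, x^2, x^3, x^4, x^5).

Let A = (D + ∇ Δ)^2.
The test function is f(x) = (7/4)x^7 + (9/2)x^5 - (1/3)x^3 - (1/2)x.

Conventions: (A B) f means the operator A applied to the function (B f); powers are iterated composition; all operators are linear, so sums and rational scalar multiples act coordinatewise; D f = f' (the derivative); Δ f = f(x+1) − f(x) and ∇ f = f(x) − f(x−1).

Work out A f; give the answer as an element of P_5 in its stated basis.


D f = (49/4)x^6 + (45/2)x^4 - x^2 - 1/2
Δ f = (49/4)x^6 + (147/4)x^5 + (335/4)x^4 + (425/4)x^3 + (323/4)x^2 + (135/4)x + 65/12
∇ Δ f = (147/2)x^5 + (425/2)x^3 + (135/2)x
(D + ∇ Δ) f = (49/4)x^6 + (147/2)x^5 + (45/2)x^4 + (425/2)x^3 - x^2 + (135/2)x - 1/2
D (D + ∇ Δ) f = (147/2)x^5 + (735/2)x^4 + 90x^3 + (1275/2)x^2 - 2x + 135/2
Δ (D + ∇ Δ) f = (147/2)x^5 + (2205/4)x^4 + 1070x^3 + (6765/4)x^2 + (2333/2)x + 1549/4
∇ Δ (D + ∇ Δ) f = (735/2)x^4 + 1470x^3 + (1275/2)x^2 + 2010x + 135/2
(D + ∇ Δ) (D + ∇ Δ) f = (147/2)x^5 + 735x^4 + 1560x^3 + 1275x^2 + 2008x + 135

g(x) = (147/2)x^5 + 735x^4 + 1560x^3 + 1275x^2 + 2008x + 135


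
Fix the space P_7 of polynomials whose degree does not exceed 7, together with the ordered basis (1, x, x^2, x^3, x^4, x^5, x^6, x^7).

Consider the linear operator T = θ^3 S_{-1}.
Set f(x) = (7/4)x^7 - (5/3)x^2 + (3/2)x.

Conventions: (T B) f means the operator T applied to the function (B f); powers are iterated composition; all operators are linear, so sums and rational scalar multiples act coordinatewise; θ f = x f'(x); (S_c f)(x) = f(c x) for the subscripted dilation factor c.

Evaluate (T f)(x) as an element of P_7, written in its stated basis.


the image equals g(x) = -(2401/4)x^7 - (40/3)x^2 - (3/2)x

S_{-1} f = -(7/4)x^7 - (5/3)x^2 - (3/2)x
θ S_{-1} f = -(49/4)x^7 - (10/3)x^2 - (3/2)x
θ θ S_{-1} f = -(343/4)x^7 - (20/3)x^2 - (3/2)x
θ θ θ S_{-1} f = -(2401/4)x^7 - (40/3)x^2 - (3/2)x


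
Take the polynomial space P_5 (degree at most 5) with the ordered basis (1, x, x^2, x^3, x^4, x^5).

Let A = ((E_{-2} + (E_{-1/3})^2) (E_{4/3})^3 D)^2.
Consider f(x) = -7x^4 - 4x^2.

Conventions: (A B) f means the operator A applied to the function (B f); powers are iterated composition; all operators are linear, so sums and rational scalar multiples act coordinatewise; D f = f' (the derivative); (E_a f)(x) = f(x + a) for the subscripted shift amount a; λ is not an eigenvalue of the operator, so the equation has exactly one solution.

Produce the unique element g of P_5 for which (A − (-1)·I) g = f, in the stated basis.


write g with unknown coordinates in the stated basis and equate coefficients in (A − (-1)·I) g = f
solving from the highest basis element down gives g = -7x^4 + 332x^2 + 3584x + 7200
check: A g = -336x^2 - 3584x - 7200
so A g − (-1)·g = -7x^4 - 4x^2 = f ✓

the image equals g(x) = -7x^4 + 332x^2 + 3584x + 7200


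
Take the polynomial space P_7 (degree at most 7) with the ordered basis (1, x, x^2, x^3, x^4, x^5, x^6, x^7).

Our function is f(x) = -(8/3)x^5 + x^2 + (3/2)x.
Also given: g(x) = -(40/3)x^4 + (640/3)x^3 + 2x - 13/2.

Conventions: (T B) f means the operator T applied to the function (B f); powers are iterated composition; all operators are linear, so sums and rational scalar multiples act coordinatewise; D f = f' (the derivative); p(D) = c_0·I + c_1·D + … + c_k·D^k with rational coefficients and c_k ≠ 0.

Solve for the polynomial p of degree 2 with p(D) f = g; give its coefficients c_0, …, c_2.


c_0 = 0, c_1 = 1, c_2 = -4

D^0 f = -(8/3)x^5 + x^2 + (3/2)x
D^1 f = -(40/3)x^4 + 2x + 3/2
D^2 f = -(160/3)x^3 + 2
matching coefficients of g against c_0 f + c_1 Df + … from the top degree down determines the c_i
solution: c_0 = 0, c_1 = 1, c_2 = -4


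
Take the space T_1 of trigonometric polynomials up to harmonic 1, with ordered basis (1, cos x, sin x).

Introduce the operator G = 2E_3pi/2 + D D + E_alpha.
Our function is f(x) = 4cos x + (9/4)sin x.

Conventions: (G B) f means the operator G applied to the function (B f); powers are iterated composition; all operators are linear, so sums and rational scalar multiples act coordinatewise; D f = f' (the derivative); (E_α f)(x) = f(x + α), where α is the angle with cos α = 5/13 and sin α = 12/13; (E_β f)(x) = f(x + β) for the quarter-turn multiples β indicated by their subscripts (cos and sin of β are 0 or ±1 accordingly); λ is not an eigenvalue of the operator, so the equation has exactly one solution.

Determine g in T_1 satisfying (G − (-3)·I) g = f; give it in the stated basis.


write g with unknown coordinates in the stated basis and equate coefficients in (G − (-3)·I) g = f
solving from the highest basis element down gives g = (311/178)cos x + (55/356)sin x
check: G g = -(221/178)cos x + (159/89)sin x
so G g − (-3)·g = 4cos x + (9/4)sin x = f ✓

the image equals g(x) = (311/178)cos x + (55/356)sin x


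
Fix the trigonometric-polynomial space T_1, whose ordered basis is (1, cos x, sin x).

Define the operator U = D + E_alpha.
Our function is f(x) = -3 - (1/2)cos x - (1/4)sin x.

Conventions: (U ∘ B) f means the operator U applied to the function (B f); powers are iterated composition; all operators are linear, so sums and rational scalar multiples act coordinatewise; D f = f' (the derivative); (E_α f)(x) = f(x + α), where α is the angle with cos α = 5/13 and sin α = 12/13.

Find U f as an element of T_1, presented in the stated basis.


g(x) = -3 - (35/52)cos x + (45/52)sin x

D f = -(1/4)cos x + (1/2)sin x
E_alpha f = -3 - (11/26)cos x + (19/52)sin x
(D + E_alpha) f = -3 - (35/52)cos x + (45/52)sin x


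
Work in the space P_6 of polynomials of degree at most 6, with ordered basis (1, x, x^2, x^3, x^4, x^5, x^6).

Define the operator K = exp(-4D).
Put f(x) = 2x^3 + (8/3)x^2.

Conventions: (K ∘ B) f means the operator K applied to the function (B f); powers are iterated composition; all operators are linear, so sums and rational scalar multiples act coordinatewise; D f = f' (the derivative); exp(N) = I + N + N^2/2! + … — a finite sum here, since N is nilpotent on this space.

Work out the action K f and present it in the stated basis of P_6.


g(x) = 2x^3 - (64/3)x^2 + (224/3)x - 256/3

order-1 term: -24x^2 - (64/3)x
order-2 term: 96x + 128/3
order-3 term: -128
the series for exp(-4D) f terminates at order 3
exp(-4D) f = 2x^3 - (64/3)x^2 + (224/3)x - 256/3


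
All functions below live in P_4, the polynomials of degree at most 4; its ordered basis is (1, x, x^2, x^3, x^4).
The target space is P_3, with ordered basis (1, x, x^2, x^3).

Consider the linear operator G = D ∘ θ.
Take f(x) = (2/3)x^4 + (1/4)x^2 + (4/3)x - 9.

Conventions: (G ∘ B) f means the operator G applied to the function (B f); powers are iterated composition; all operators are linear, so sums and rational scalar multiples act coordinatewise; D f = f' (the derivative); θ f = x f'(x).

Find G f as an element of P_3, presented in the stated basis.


g(x) = (32/3)x^3 + x + 4/3

θ f = (8/3)x^4 + (1/2)x^2 + (4/3)x
D θ f = (32/3)x^3 + x + 4/3


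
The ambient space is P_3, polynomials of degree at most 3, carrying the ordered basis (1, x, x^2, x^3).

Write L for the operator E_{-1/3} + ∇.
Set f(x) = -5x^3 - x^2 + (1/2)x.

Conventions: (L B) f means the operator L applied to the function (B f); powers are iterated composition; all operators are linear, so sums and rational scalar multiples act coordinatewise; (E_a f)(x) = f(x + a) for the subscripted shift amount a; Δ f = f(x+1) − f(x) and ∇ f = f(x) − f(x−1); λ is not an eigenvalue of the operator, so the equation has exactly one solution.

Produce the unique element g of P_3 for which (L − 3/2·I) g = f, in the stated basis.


the image equals g(x) = 10x^3 + 42x^2 + (173/3)x + 580/27

write g with unknown coordinates in the stated basis and equate coefficients in (L − 3/2·I) g = f
solving from the highest basis element down gives g = 10x^3 + 42x^2 + (173/3)x + 580/27
check: L g = 10x^3 + 62x^2 + 87x + 290/9
so L g − 3/2·g = -5x^3 - x^2 + (1/2)x = f ✓


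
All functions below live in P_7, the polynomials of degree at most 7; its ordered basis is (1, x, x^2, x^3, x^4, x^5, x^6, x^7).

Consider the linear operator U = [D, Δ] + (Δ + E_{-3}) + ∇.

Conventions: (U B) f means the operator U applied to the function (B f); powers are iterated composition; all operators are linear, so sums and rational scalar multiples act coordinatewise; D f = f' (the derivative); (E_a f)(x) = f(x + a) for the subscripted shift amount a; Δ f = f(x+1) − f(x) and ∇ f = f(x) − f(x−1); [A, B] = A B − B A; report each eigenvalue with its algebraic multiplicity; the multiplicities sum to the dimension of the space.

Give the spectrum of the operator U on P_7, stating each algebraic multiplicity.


λ = 1 (multiplicity 8)

image of 1: 1
image of x: x - 1
image of x^2: x^2 - 2x + 9
image of x^3: x^3 - 3x^2 + 27x - 25
image of x^4: x^4 - 4x^3 + 54x^2 - 100x + 81
image of x^5: x^5 - 5x^4 + 90x^3 - 250x^2 + 405x - 241
image of x^6: x^6 - 6x^5 + 135x^4 - 500x^3 + 1215x^2 - 1446x + 729
image of x^7: x^7 - 7x^6 + 189x^5 - 875x^4 + 2835x^3 - 5061x^2 + 5103x - 2185
the matrix is upper triangular; its diagonal is (1, 1, 1, 1, 1, 1, 1, 1)
for a triangular matrix the eigenvalues are the diagonal entries, with algebraic multiplicity their repetition count
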